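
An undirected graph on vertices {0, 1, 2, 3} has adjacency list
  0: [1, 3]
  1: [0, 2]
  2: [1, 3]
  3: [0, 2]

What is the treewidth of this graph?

2

A width-2 tree decomposition is:
Bags: B1 = {0, 1, 2}  B2 = {0, 2, 3}
Tree: B1–B2
The largest bag has 3 vertices, giving width 2; this decomposition certifies tw(G) ≤ 2. For the lower bound, G contains the cycle 0–1–2–3–0, so G is not a forest; only forests have treewidth ≤ 1, hence tw(G) ≥ 2. Combining the bounds, tw(G) = 2.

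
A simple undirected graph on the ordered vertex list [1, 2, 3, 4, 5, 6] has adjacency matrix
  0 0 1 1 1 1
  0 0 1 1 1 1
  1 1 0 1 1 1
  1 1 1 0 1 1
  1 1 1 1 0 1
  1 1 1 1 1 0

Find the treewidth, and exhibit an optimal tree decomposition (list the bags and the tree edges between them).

Treewidth 4.
Bags: B1 = {1, 3, 4, 5, 6}  B2 = {2, 3, 4, 5, 6}
Tree: B1–B2

Every bag has size at most 5, so the width is 5 − 1 = 4 and tw(G) ≤ 4. On the other hand G contains the 5-clique {1, 3, 4, 5, 6}. A clique must lie in a single bag of any decomposition, so no decomposition can have width below 4. Hence tw(G) = 4 exactly.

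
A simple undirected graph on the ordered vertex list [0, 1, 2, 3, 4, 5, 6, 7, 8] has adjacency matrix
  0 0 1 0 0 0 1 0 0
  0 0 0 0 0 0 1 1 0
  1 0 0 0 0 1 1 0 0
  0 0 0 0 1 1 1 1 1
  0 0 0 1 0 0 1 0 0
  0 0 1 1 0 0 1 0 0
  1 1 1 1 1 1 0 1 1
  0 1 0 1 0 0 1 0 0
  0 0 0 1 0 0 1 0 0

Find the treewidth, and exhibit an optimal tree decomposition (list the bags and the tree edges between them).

The largest bag has 3 vertices, giving width 2; this decomposition certifies tw(G) ≤ 2. On the other hand G contains the 3-clique {0, 2, 6}. A clique must lie in a single bag of any decomposition, so no decomposition can have width below 2. The upper and lower bounds meet at 2, so that is the treewidth.

Treewidth 2.
One optimal decomposition is:
Bags: B1 = {3, 5, 6}  B2 = {3, 6, 8}  B3 = {3, 4, 6}  B4 = {2, 5, 6}  B5 = {3, 6, 7}  B6 = {0, 2, 6}  B7 = {1, 6, 7}
Tree: B1–B2, B1–B3, B1–B4, B3–B5, B4–B6, B5–B7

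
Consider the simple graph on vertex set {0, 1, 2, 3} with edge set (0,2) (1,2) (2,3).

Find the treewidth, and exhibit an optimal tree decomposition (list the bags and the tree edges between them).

The largest bag has 2 vertices, giving width 1; this decomposition certifies tw(G) ≤ 1. Any graph with an edge has treewidth ≥ 1, and G has the edge 2–1. Combining the bounds, tw(G) = 1.

Treewidth 1.
One such decomposition:
Bags: B1 = {1, 2}  B2 = {2, 3}  B3 = {0, 2}
Tree: B1–B2, B1–B3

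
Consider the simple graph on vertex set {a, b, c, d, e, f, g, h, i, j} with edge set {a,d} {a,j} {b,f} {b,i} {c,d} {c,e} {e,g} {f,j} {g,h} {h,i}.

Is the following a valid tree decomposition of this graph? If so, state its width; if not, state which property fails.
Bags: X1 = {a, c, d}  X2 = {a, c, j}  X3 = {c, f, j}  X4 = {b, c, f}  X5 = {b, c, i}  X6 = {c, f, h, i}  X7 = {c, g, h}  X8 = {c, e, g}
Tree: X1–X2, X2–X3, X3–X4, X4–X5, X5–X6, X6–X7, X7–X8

A tree decomposition must satisfy three properties: every vertex lies in some bag; for every edge, both endpoints lie together in some bag; and for every vertex, the bags containing it form a connected subtree. Here bags containing vertex f are not connected in the tree, so the decomposition is invalid.

No — bags containing vertex f are not connected in the tree.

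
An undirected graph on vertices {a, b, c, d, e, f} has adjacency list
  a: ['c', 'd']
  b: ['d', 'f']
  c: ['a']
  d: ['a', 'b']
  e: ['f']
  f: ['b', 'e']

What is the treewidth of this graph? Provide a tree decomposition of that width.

Every bag has size at most 2, so the width is 2 − 1 = 1 and tw(G) ≤ 1. Any graph with an edge has treewidth ≥ 1, and G has the edge c–a. Combining the bounds, tw(G) = 1.

Treewidth 1.
Bags: B1 = {a, c}  B2 = {a, d}  B3 = {b, d}  B4 = {b, f}  B5 = {e, f}
Tree: B1–B2, B2–B3, B3–B4, B4–B5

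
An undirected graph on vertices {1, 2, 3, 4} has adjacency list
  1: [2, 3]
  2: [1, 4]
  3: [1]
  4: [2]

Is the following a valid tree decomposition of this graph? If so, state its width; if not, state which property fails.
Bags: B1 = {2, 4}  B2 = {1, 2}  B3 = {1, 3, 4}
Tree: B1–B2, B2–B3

No — bags containing vertex 4 are not connected in the tree.

A tree decomposition must satisfy three properties: every vertex lies in some bag; for every edge, both endpoints lie together in some bag; and for every vertex, the bags containing it form a connected subtree. Here bags containing vertex 4 are not connected in the tree, so the decomposition is invalid.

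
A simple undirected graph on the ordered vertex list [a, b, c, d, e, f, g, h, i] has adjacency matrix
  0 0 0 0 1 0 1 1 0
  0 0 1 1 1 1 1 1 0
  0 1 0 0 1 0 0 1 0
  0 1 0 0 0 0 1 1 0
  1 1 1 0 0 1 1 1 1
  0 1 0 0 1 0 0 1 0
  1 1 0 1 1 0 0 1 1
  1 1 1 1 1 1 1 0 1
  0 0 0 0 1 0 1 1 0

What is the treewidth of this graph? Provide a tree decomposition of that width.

Treewidth 3.
One such decomposition:
Bags: B1 = {b, e, g, h}  B2 = {a, e, g, h}  B3 = {b, d, g, h}  B4 = {e, g, h, i}  B5 = {b, e, f, h}  B6 = {b, c, e, h}
Tree: B1–B2, B1–B3, B1–B4, B1–B5, B1–B6

The largest bag has 4 vertices, giving width 3; this decomposition certifies tw(G) ≤ 3. Conversely, {b, d, g, h} is a clique of size 4, and the vertices of any clique must share a bag in every tree decomposition; so some bag has ≥ 4 vertices and tw(G) ≥ 3. Therefore the treewidth is 3.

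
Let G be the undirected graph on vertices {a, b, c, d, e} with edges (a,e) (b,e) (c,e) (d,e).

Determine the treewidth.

A width-1 tree decomposition is:
Bags: B1 = {c, e}  B2 = {a, e}  B3 = {b, e}  B4 = {d, e}
Tree: B1–B2, B1–B3, B2–B4
Each bag holds 2 vertices, so the decomposition has width 1, which upper-bounds the treewidth. Since G has at least one edge (e.g. e–c), it is not an edgeless graph, so tw(G) ≥ 1. The upper and lower bounds meet at 1, so that is the treewidth.

1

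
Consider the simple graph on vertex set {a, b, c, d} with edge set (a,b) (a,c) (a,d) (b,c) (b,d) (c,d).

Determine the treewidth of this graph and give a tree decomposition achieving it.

Treewidth 3.
One such decomposition:
Bags: B1 = {a, b, c, d}
Tree: (single bag)

A single bag containing all 4 vertices is trivially a valid decomposition of width 3. For the lower bound, the 4 vertices {a, b, c, d} are pairwise adjacent, and any tree decomposition puts a clique entirely inside one bag — forcing width ≥ 3. The upper and lower bounds meet at 3, so that is the treewidth.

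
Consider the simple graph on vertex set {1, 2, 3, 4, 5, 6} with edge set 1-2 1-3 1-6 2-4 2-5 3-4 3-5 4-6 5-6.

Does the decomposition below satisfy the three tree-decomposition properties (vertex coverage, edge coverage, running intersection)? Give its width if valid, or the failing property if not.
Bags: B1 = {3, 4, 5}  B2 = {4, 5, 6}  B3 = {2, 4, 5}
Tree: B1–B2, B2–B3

A tree decomposition must satisfy three properties: every vertex lies in some bag; for every edge, both endpoints lie together in some bag; and for every vertex, the bags containing it form a connected subtree. Here vertex 1 appears in no bag, so the decomposition is invalid.

No — vertex 1 appears in no bag.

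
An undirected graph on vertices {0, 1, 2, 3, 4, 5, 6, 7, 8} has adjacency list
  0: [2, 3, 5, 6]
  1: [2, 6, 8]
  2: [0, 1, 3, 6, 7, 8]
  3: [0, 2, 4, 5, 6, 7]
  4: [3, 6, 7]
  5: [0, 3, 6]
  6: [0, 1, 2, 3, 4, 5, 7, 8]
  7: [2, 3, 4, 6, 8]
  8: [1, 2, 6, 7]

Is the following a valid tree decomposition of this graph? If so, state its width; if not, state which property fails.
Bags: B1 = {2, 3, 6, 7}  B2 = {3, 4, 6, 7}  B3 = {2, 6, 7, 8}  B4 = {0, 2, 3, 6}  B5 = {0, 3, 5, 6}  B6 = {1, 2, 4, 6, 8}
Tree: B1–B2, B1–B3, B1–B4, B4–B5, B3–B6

No — bags containing vertex 4 are not connected in the tree.

A tree decomposition must satisfy three properties: every vertex lies in some bag; for every edge, both endpoints lie together in some bag; and for every vertex, the bags containing it form a connected subtree. Here bags containing vertex 4 are not connected in the tree, so the decomposition is invalid.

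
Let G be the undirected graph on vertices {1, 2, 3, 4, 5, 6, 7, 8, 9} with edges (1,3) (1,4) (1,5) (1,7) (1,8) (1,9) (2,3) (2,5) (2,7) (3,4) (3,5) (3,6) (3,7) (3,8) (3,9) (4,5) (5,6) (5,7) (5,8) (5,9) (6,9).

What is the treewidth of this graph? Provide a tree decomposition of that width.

Each bag holds 4 vertices, so the decomposition has width 3, which upper-bounds the treewidth. On the other hand G contains the 4-clique {1, 3, 5, 8}. A clique must lie in a single bag of any decomposition, so no decomposition can have width below 3. Hence tw(G) = 3 exactly.

Treewidth 3.
One such decomposition:
Bags: B1 = {1, 3, 5, 8}  B2 = {1, 3, 5, 7}  B3 = {1, 3, 4, 5}  B4 = {1, 3, 5, 9}  B5 = {3, 5, 6, 9}  B6 = {2, 3, 5, 7}
Tree: B1–B2, B2–B3, B2–B4, B4–B5, B2–B6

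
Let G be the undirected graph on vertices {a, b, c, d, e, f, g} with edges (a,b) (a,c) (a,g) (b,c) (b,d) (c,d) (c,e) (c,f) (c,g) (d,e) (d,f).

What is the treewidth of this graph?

2

A width-2 tree decomposition is:
Bags: B1 = {b, c, d}  B2 = {c, d, f}  B3 = {a, b, c}  B4 = {c, d, e}  B5 = {a, c, g}
Tree: B1–B2, B1–B3, B2–B4, B3–B5
Every bag has size at most 3, so the width is 3 − 1 = 2 and tw(G) ≤ 2. On the other hand G contains the 3-clique {c, d, e}. A clique must lie in a single bag of any decomposition, so no decomposition can have width below 2. Hence tw(G) = 2 exactly.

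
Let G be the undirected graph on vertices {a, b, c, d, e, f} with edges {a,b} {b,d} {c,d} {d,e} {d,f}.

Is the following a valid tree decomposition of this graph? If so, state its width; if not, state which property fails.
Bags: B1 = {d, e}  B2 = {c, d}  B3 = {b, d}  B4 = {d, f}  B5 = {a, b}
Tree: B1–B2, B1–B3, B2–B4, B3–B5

Every vertex of G appears in some bag (union = {a, b, c, d, e, f}); every edge is covered by a bag; and for each vertex v the set of bags containing v is connected in the bag tree. The decomposition is therefore valid. The largest bag has 2 vertices, so the width is 1.

Yes; width 1.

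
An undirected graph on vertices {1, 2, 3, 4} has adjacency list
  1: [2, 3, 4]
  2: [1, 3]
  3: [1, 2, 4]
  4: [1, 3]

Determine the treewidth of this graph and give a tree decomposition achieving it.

The largest bag has 3 vertices, giving width 2; this decomposition certifies tw(G) ≤ 2. For the lower bound, the 3 vertices {1, 2, 3} are pairwise adjacent, and any tree decomposition puts a clique entirely inside one bag — forcing width ≥ 2. Hence tw(G) = 2 exactly.

Treewidth 2.
One optimal decomposition is:
Bags: B1 = {1, 2, 3}  B2 = {1, 3, 4}
Tree: B1–B2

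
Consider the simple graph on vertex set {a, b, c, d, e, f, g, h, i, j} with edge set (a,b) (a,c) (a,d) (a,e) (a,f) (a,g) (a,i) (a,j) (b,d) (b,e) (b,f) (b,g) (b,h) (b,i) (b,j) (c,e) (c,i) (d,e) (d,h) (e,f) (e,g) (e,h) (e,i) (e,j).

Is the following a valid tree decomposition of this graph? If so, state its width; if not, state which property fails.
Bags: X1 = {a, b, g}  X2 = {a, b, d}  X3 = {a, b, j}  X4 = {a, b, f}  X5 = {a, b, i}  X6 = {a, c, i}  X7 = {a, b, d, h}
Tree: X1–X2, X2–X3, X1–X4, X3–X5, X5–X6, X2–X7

A tree decomposition must satisfy three properties: every vertex lies in some bag; for every edge, both endpoints lie together in some bag; and for every vertex, the bags containing it form a connected subtree. Here vertex e appears in no bag, so the decomposition is invalid.

No — vertex e appears in no bag.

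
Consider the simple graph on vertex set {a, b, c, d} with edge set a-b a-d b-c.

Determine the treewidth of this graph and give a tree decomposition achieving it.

Treewidth 1.
One optimal decomposition is:
Bags: B1 = {b, c}  B2 = {a, b}  B3 = {a, d}
Tree: B1–B2, B2–B3

Each bag holds 2 vertices, so the decomposition has width 1, which upper-bounds the treewidth. Since G has at least one edge (e.g. c–b), it is not an edgeless graph, so tw(G) ≥ 1. Combining the bounds, tw(G) = 1.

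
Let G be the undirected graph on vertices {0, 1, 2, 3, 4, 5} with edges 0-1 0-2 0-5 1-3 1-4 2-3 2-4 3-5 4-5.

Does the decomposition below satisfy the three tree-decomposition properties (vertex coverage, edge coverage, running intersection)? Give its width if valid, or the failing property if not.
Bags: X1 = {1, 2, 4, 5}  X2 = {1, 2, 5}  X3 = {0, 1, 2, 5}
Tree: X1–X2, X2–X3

No — vertex 3 appears in no bag.

A tree decomposition must satisfy three properties: every vertex lies in some bag; for every edge, both endpoints lie together in some bag; and for every vertex, the bags containing it form a connected subtree. Here vertex 3 appears in no bag, so the decomposition is invalid.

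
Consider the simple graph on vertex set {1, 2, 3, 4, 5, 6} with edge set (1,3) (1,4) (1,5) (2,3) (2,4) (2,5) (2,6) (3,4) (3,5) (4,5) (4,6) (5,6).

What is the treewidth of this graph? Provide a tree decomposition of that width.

Treewidth 3.
One optimal decomposition is:
Bags: B1 = {2, 3, 4, 5}  B2 = {2, 4, 5, 6}  B3 = {1, 3, 4, 5}
Tree: B1–B2, B1–B3

Every bag has size at most 4, so the width is 4 − 1 = 3 and tw(G) ≤ 3. On the other hand G contains the 4-clique {1, 3, 4, 5}. A clique must lie in a single bag of any decomposition, so no decomposition can have width below 3. Combining the bounds, tw(G) = 3.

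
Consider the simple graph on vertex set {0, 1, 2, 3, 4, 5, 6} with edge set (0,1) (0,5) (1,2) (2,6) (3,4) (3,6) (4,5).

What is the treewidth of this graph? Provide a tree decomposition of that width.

Treewidth 2.
One optimal decomposition is:
Bags: B1 = {0, 1, 5}  B2 = {1, 4, 5}  B3 = {1, 3, 4}  B4 = {1, 3, 6}  B5 = {1, 2, 6}
Tree: B1–B2, B2–B3, B3–B4, B4–B5

The largest bag has 3 vertices, giving width 2; this decomposition certifies tw(G) ≤ 2. The edges 1–0–5–4–3–6–2–1 form a cycle, so G is not a tree and its treewidth is at least 2. The upper and lower bounds meet at 2, so that is the treewidth.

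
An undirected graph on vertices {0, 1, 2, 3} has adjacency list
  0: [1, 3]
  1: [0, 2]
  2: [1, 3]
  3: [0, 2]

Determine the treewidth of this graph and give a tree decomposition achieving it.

Treewidth 2.
One such decomposition:
Bags: B1 = {0, 2, 3}  B2 = {0, 1, 2}
Tree: B1–B2

Each bag holds 3 vertices, so the decomposition has width 2, which upper-bounds the treewidth. Since 2–3–0–1–2 is a cycle in G, G is not acyclic. Forests are exactly the graphs of treewidth ≤ 1, so tw(G) ≥ 2. Combining the bounds, tw(G) = 2.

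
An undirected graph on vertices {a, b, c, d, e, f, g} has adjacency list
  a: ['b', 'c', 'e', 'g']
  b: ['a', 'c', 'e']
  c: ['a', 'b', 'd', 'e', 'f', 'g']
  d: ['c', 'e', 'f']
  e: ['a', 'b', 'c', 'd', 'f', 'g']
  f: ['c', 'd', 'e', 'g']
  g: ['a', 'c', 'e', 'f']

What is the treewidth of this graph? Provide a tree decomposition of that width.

Treewidth 3.
One such decomposition:
Bags: B1 = {c, e, f, g}  B2 = {a, c, e, g}  B3 = {a, b, c, e}  B4 = {c, d, e, f}
Tree: B1–B2, B2–B3, B1–B4

Every bag has size at most 4, so the width is 4 − 1 = 3 and tw(G) ≤ 3. On the other hand G contains the 4-clique {a, c, e, g}. A clique must lie in a single bag of any decomposition, so no decomposition can have width below 3. Combining the bounds, tw(G) = 3.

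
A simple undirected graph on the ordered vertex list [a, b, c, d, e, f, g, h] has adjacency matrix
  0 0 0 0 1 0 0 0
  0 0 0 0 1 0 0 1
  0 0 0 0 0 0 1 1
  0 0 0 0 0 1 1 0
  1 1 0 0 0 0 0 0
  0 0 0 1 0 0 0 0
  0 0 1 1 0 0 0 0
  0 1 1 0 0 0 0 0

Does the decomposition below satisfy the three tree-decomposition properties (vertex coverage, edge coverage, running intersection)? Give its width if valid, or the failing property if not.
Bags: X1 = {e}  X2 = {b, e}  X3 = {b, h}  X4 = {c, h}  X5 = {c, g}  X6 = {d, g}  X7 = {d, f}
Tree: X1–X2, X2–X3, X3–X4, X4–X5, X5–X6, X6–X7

A tree decomposition must satisfy three properties: every vertex lies in some bag; for every edge, both endpoints lie together in some bag; and for every vertex, the bags containing it form a connected subtree. Here vertex a appears in no bag, so the decomposition is invalid.

No — vertex a appears in no bag.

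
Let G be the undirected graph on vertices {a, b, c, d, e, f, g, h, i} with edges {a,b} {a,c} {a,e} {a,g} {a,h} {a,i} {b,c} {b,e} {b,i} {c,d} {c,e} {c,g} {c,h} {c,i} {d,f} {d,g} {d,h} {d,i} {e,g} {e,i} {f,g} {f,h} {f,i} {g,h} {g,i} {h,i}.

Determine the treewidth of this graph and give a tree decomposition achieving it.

Treewidth 4.
Bags: B1 = {a, b, c, e, i}  B2 = {a, c, e, g, i}  B3 = {a, c, g, h, i}  B4 = {c, d, g, h, i}  B5 = {d, f, g, h, i}
Tree: B1–B2, B2–B3, B3–B4, B4–B5

Each bag holds 5 vertices, so the decomposition has width 4, which upper-bounds the treewidth. For the lower bound, the 5 vertices {a, c, e, g, i} are pairwise adjacent, and any tree decomposition puts a clique entirely inside one bag — forcing width ≥ 4. Combining the bounds, tw(G) = 4.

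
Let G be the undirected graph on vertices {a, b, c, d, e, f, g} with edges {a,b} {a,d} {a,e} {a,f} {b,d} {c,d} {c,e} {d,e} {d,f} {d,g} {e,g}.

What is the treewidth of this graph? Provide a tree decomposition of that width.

Treewidth 2.
Bags: B1 = {a, d, e}  B2 = {a, d, f}  B3 = {c, d, e}  B4 = {a, b, d}  B5 = {d, e, g}
Tree: B1–B2, B1–B3, B1–B4, B3–B5

Each bag holds 3 vertices, so the decomposition has width 2, which upper-bounds the treewidth. For the lower bound, the 3 vertices {d, e, g} are pairwise adjacent, and any tree decomposition puts a clique entirely inside one bag — forcing width ≥ 2. Hence tw(G) = 2 exactly.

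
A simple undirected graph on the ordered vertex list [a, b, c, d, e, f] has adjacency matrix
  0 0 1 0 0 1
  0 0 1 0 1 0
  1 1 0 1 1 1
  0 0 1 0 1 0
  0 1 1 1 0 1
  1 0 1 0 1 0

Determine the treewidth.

A width-2 tree decomposition is:
Bags: B1 = {a, c, f}  B2 = {c, e, f}  B3 = {b, c, e}  B4 = {c, d, e}
Tree: B1–B2, B2–B3, B3–B4
Every bag has size at most 3, so the width is 3 − 1 = 2 and tw(G) ≤ 2. On the other hand G contains the 3-clique {c, d, e}. A clique must lie in a single bag of any decomposition, so no decomposition can have width below 2. The upper and lower bounds meet at 2, so that is the treewidth.

2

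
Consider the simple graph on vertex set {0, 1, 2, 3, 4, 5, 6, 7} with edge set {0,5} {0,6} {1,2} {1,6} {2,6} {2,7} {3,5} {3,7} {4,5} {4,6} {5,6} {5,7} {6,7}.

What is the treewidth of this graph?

A width-2 tree decomposition is:
Bags: B1 = {5, 6, 7}  B2 = {4, 5, 6}  B3 = {3, 5, 7}  B4 = {2, 6, 7}  B5 = {1, 2, 6}  B6 = {0, 5, 6}
Tree: B1–B2, B1–B3, B1–B4, B4–B5, B1–B6
The largest bag has 3 vertices, giving width 2; this decomposition certifies tw(G) ≤ 2. Conversely, {3, 5, 7} is a clique of size 3, and the vertices of any clique must share a bag in every tree decomposition; so some bag has ≥ 3 vertices and tw(G) ≥ 2. The upper and lower bounds meet at 2, so that is the treewidth.

2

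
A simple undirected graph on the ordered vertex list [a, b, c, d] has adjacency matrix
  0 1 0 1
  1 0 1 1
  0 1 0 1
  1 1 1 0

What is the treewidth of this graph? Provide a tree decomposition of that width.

Treewidth 2.
One such decomposition:
Bags: B1 = {b, c, d}  B2 = {a, b, d}
Tree: B1–B2

Each bag holds 3 vertices, so the decomposition has width 2, which upper-bounds the treewidth. On the other hand G contains the 3-clique {b, c, d}. A clique must lie in a single bag of any decomposition, so no decomposition can have width below 2. Therefore the treewidth is 2.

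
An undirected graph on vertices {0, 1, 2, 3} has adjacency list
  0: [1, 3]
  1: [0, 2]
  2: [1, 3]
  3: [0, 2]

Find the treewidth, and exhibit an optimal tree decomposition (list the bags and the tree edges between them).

Treewidth 2.
One optimal decomposition is:
Bags: B1 = {0, 1, 2}  B2 = {0, 2, 3}
Tree: B1–B2

Each bag holds 3 vertices, so the decomposition has width 2, which upper-bounds the treewidth. The edges 0–1–2–3–0 form a cycle, so G is not a tree and its treewidth is at least 2. Combining the bounds, tw(G) = 2.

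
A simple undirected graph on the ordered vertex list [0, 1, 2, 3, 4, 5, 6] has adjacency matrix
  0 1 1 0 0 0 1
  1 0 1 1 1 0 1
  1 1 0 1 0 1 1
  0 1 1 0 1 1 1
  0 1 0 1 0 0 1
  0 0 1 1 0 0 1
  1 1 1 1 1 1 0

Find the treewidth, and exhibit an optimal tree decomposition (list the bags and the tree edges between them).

Treewidth 3.
One such decomposition:
Bags: B1 = {1, 3, 4, 6}  B2 = {1, 2, 3, 6}  B3 = {2, 3, 5, 6}  B4 = {0, 1, 2, 6}
Tree: B1–B2, B2–B3, B2–B4

Every bag has size at most 4, so the width is 4 − 1 = 3 and tw(G) ≤ 3. For the lower bound, the 4 vertices {0, 1, 2, 6} are pairwise adjacent, and any tree decomposition puts a clique entirely inside one bag — forcing width ≥ 3. Hence tw(G) = 3 exactly.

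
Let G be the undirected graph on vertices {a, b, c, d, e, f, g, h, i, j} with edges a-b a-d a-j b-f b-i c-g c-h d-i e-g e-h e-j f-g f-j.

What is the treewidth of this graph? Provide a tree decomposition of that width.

Treewidth 2.
One optimal decomposition is:
Bags: B1 = {c, g, h}  B2 = {e, g, h}  B3 = {e, f, g}  B4 = {e, f, j}  B5 = {b, f, j}  B6 = {a, b, j}  B7 = {a, b, i}  B8 = {a, d, i}
Tree: B1–B2, B2–B3, B3–B4, B4–B5, B5–B6, B6–B7, B7–B8

Every bag has size at most 3, so the width is 3 − 1 = 2 and tw(G) ≤ 2. The edges c–h–e–g–c form a cycle, so G is not a tree and its treewidth is at least 2. The upper and lower bounds meet at 2, so that is the treewidth.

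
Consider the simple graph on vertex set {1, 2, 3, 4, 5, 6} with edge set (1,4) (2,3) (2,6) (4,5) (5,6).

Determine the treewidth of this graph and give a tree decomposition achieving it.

Treewidth 1.
One optimal decomposition is:
Bags: B1 = {1, 4}  B2 = {4, 5}  B3 = {5, 6}  B4 = {2, 6}  B5 = {2, 3}
Tree: B1–B2, B2–B3, B3–B4, B4–B5

Each bag holds 2 vertices, so the decomposition has width 1, which upper-bounds the treewidth. Since G has at least one edge (e.g. 1–4), it is not an edgeless graph, so tw(G) ≥ 1. The upper and lower bounds meet at 1, so that is the treewidth.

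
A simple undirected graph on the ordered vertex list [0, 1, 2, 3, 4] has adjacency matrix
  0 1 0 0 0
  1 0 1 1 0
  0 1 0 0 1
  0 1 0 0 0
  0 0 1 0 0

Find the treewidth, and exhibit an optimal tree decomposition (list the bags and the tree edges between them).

Each bag holds 2 vertices, so the decomposition has width 1, which upper-bounds the treewidth. G has an edge, so its treewidth is at least 1. The upper and lower bounds meet at 1, so that is the treewidth.

Treewidth 1.
Bags: B1 = {0, 1}  B2 = {1, 3}  B3 = {1, 2}  B4 = {2, 4}
Tree: B1–B2, B2–B3, B3–B4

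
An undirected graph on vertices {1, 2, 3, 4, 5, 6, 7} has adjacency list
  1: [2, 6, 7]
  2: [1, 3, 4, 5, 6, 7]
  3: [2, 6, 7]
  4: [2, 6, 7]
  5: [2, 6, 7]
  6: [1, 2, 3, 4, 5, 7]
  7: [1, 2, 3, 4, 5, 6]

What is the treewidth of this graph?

3

A width-3 tree decomposition is:
Bags: B1 = {2, 3, 6, 7}  B2 = {2, 5, 6, 7}  B3 = {1, 2, 6, 7}  B4 = {2, 4, 6, 7}
Tree: B1–B2, B2–B3, B2–B4
The largest bag has 4 vertices, giving width 3; this decomposition certifies tw(G) ≤ 3. For the lower bound, the 4 vertices {1, 2, 6, 7} are pairwise adjacent, and any tree decomposition puts a clique entirely inside one bag — forcing width ≥ 3. Therefore the treewidth is 3.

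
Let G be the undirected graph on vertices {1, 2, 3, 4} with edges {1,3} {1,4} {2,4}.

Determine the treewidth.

A width-1 tree decomposition is:
Bags: B1 = {1, 4}  B2 = {1, 3}  B3 = {2, 4}
Tree: B1–B2, B1–B3
The largest bag has 2 vertices, giving width 1; this decomposition certifies tw(G) ≤ 1. Any graph with an edge has treewidth ≥ 1, and G has the edge 4–1. The upper and lower bounds meet at 1, so that is the treewidth.

1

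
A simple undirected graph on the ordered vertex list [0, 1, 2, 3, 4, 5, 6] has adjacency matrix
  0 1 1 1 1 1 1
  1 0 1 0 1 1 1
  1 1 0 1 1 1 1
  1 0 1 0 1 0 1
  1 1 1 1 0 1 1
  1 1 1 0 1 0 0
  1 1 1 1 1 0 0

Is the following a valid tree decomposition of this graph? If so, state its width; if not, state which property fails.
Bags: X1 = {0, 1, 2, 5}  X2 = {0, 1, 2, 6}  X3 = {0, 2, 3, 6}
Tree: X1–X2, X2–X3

A tree decomposition must satisfy three properties: every vertex lies in some bag; for every edge, both endpoints lie together in some bag; and for every vertex, the bags containing it form a connected subtree. Here vertex 4 appears in no bag, so the decomposition is invalid.

No — vertex 4 appears in no bag.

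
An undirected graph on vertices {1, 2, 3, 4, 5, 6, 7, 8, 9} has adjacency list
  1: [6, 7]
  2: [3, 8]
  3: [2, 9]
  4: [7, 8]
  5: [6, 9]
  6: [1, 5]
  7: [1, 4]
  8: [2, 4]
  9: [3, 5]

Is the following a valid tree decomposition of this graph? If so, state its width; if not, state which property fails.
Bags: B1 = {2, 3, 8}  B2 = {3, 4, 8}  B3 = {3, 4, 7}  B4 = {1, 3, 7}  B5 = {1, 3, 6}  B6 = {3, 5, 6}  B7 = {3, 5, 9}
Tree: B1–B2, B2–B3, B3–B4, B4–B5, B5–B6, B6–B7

Vertex coverage: the bags together contain {1, 2, 3, 4, 5, 6, 7, 8, 9}, the full vertex set. Edge coverage: each edge of G has both endpoints in at least one bag. Running intersection: for every vertex, the bags containing it form a connected subtree. All three properties hold, so this is a valid tree decomposition of width max|bag| − 1 = 2, and hence tw(G) ≤ 2.

Yes; width 2.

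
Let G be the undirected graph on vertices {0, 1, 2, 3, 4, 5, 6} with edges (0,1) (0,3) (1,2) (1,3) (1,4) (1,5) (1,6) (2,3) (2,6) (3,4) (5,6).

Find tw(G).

A width-2 tree decomposition is:
Bags: B1 = {1, 2, 6}  B2 = {1, 2, 3}  B3 = {1, 3, 4}  B4 = {1, 5, 6}  B5 = {0, 1, 3}
Tree: B1–B2, B2–B3, B1–B4, B2–B5
The largest bag has 3 vertices, giving width 2; this decomposition certifies tw(G) ≤ 2. On the other hand G contains the 3-clique {0, 1, 3}. A clique must lie in a single bag of any decomposition, so no decomposition can have width below 2. Hence tw(G) = 2 exactly.

2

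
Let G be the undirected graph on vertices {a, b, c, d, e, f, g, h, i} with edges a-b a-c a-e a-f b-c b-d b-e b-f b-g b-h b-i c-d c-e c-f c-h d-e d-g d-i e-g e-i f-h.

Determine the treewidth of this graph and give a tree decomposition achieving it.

Each bag holds 4 vertices, so the decomposition has width 3, which upper-bounds the treewidth. On the other hand G contains the 4-clique {b, d, e, g}. A clique must lie in a single bag of any decomposition, so no decomposition can have width below 3. Hence tw(G) = 3 exactly.

Treewidth 3.
One such decomposition:
Bags: B1 = {a, b, c, f}  B2 = {b, c, f, h}  B3 = {a, b, c, e}  B4 = {b, c, d, e}  B5 = {b, d, e, i}  B6 = {b, d, e, g}
Tree: B1–B2, B1–B3, B3–B4, B4–B5, B4–B6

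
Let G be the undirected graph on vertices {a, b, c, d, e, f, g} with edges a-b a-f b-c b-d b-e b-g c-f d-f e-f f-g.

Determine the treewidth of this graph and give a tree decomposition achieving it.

Every bag has size at most 3, so the width is 3 − 1 = 2 and tw(G) ≤ 2. The edges b–c–f–a–b form a cycle, so G is not a tree and its treewidth is at least 2. Combining the bounds, tw(G) = 2.

Treewidth 2.
One optimal decomposition is:
Bags: B1 = {b, c, f}  B2 = {a, b, f}  B3 = {b, f, g}  B4 = {b, e, f}  B5 = {b, d, f}
Tree: B1–B2, B2–B3, B3–B4, B4–B5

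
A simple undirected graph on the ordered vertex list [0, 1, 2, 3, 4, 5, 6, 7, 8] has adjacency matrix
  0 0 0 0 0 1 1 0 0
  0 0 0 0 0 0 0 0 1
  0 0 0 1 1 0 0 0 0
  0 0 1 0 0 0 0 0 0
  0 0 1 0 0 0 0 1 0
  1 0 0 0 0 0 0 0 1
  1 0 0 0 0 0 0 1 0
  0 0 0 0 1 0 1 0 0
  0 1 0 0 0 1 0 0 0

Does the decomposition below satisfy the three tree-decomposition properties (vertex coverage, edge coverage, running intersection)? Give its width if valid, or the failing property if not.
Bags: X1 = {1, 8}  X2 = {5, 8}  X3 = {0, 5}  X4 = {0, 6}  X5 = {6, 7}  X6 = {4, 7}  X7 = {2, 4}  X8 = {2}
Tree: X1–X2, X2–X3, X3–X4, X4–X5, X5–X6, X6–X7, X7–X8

No — vertex 3 appears in no bag.

A tree decomposition must satisfy three properties: every vertex lies in some bag; for every edge, both endpoints lie together in some bag; and for every vertex, the bags containing it form a connected subtree. Here vertex 3 appears in no bag, so the decomposition is invalid.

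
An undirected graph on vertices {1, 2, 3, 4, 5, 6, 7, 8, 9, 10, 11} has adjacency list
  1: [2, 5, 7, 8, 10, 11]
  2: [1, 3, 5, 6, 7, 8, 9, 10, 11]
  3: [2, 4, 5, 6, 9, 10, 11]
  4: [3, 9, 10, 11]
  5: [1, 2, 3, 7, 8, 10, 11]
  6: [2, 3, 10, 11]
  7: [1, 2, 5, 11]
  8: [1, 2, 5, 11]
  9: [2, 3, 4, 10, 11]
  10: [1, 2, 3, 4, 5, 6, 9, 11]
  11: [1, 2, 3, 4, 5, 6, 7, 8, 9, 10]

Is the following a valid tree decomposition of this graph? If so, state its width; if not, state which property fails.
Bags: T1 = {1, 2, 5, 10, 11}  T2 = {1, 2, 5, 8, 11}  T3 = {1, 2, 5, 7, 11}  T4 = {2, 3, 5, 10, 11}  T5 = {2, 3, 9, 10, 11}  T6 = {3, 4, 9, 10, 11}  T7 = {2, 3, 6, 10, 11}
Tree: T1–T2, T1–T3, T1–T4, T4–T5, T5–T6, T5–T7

Yes; width 4.

Checking the three conditions: (i) the bags cover all of {1, 2, 3, 4, 5, 6, 7, 8, 9, 10, 11}; (ii) for each edge, some bag contains both endpoints; (iii) the bags containing any fixed vertex form a subtree. All hold, so the decomposition is valid with width 5 − 1 = 4.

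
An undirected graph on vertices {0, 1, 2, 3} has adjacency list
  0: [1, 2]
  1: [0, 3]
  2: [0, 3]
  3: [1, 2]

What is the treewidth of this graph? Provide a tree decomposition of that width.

Every bag has size at most 3, so the width is 3 − 1 = 2 and tw(G) ≤ 2. Since 3–2–0–1–3 is a cycle in G, G is not acyclic. Forests are exactly the graphs of treewidth ≤ 1, so tw(G) ≥ 2. Therefore the treewidth is 2.

Treewidth 2.
One such decomposition:
Bags: B1 = {0, 2, 3}  B2 = {0, 1, 3}
Tree: B1–B2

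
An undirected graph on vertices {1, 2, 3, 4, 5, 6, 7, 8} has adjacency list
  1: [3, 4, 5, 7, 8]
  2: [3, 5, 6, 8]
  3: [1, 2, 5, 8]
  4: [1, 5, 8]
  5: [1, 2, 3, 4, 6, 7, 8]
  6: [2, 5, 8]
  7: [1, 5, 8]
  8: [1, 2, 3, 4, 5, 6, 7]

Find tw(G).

A width-3 tree decomposition is:
Bags: B1 = {2, 3, 5, 8}  B2 = {1, 3, 5, 8}  B3 = {2, 5, 6, 8}  B4 = {1, 5, 7, 8}  B5 = {1, 4, 5, 8}
Tree: B1–B2, B1–B3, B2–B4, B4–B5
The largest bag has 4 vertices, giving width 3; this decomposition certifies tw(G) ≤ 3. For the lower bound, the 4 vertices {1, 3, 5, 8} are pairwise adjacent, and any tree decomposition puts a clique entirely inside one bag — forcing width ≥ 3. Combining the bounds, tw(G) = 3.

3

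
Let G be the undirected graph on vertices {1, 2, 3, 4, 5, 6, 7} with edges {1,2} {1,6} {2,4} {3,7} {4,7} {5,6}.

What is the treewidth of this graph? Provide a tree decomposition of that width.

Treewidth 1.
One such decomposition:
Bags: B1 = {3, 7}  B2 = {4, 7}  B3 = {2, 4}  B4 = {1, 2}  B5 = {1, 6}  B6 = {5, 6}
Tree: B1–B2, B2–B3, B3–B4, B4–B5, B5–B6

Every bag has size at most 2, so the width is 2 − 1 = 1 and tw(G) ≤ 1. G has an edge, so its treewidth is at least 1. The upper and lower bounds meet at 1, so that is the treewidth.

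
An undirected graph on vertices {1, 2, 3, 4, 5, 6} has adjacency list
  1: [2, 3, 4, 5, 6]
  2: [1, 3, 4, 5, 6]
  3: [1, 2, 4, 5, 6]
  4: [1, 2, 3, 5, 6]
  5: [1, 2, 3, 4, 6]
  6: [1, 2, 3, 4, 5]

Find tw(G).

A width-5 tree decomposition is:
Bags: B1 = {1, 2, 3, 4, 5, 6}
Tree: (single bag)
A single bag containing all 6 vertices is trivially a valid decomposition of width 5. For the lower bound, the 6 vertices {1, 2, 3, 4, 5, 6} are pairwise adjacent, and any tree decomposition puts a clique entirely inside one bag — forcing width ≥ 5. The upper and lower bounds meet at 5, so that is the treewidth.

5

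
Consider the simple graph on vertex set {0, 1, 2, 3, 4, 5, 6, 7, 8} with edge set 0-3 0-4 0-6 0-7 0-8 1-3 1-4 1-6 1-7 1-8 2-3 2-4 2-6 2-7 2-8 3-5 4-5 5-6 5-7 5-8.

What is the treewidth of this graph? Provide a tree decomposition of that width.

Treewidth 4.
One such decomposition:
Bags: B1 = {0, 1, 2, 3, 5}  B2 = {0, 1, 2, 5, 8}  B3 = {0, 1, 2, 4, 5}  B4 = {0, 1, 2, 5, 7}  B5 = {0, 1, 2, 5, 6}
Tree: B1–B2, B2–B3, B3–B4, B4–B5

The largest bag has 5 vertices, giving width 4; this decomposition certifies tw(G) ≤ 4. For the lower bound: the 5 vertex sets {1,3}, {2,8}, {0,4}, {5}, {7} are disjoint, each induces a connected subgraph, and every pair is joined by at least one edge of G. Contracting each set to a single vertex therefore yields K_{5} as a minor, and since treewidth is minor-monotone, tw(G) ≥ tw(K_{5}) = 4. Hence tw(G) = 4 exactly.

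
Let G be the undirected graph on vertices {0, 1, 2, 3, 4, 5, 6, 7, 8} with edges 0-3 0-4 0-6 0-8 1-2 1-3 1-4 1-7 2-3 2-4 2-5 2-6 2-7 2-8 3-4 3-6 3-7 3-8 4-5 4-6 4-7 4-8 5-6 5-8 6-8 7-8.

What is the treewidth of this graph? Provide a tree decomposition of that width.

Treewidth 4.
One such decomposition:
Bags: B1 = {2, 3, 4, 6, 8}  B2 = {2, 3, 4, 7, 8}  B3 = {0, 3, 4, 6, 8}  B4 = {2, 4, 5, 6, 8}  B5 = {1, 2, 3, 4, 7}
Tree: B1–B2, B1–B3, B1–B4, B2–B5

Every bag has size at most 5, so the width is 5 − 1 = 4 and tw(G) ≤ 4. For the lower bound, the 5 vertices {0, 3, 4, 6, 8} are pairwise adjacent, and any tree decomposition puts a clique entirely inside one bag — forcing width ≥ 4. Combining the bounds, tw(G) = 4.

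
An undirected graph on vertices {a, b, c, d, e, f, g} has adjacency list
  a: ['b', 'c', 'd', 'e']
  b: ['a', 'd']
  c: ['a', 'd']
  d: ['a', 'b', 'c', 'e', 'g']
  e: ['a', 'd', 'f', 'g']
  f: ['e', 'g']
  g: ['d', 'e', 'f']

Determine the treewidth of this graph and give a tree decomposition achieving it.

Treewidth 2.
One optimal decomposition is:
Bags: B1 = {a, b, d}  B2 = {a, d, e}  B3 = {d, e, g}  B4 = {e, f, g}  B5 = {a, c, d}
Tree: B1–B2, B2–B3, B3–B4, B1–B5

The largest bag has 3 vertices, giving width 2; this decomposition certifies tw(G) ≤ 2. Conversely, {d, e, g} is a clique of size 3, and the vertices of any clique must share a bag in every tree decomposition; so some bag has ≥ 3 vertices and tw(G) ≥ 2. The upper and lower bounds meet at 2, so that is the treewidth.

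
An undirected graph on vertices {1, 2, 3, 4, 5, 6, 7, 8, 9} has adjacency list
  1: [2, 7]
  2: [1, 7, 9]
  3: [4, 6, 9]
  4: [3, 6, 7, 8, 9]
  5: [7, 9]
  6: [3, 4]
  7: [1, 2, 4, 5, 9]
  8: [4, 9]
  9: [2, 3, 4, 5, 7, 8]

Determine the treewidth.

2

A width-2 tree decomposition is:
Bags: B1 = {3, 4, 9}  B2 = {4, 7, 9}  B3 = {2, 7, 9}  B4 = {3, 4, 6}  B5 = {1, 2, 7}  B6 = {5, 7, 9}  B7 = {4, 8, 9}
Tree: B1–B2, B2–B3, B1–B4, B3–B5, B2–B6, B1–B7
Each bag holds 3 vertices, so the decomposition has width 2, which upper-bounds the treewidth. For the lower bound, the 3 vertices {1, 2, 7} are pairwise adjacent, and any tree decomposition puts a clique entirely inside one bag — forcing width ≥ 2. The upper and lower bounds meet at 2, so that is the treewidth.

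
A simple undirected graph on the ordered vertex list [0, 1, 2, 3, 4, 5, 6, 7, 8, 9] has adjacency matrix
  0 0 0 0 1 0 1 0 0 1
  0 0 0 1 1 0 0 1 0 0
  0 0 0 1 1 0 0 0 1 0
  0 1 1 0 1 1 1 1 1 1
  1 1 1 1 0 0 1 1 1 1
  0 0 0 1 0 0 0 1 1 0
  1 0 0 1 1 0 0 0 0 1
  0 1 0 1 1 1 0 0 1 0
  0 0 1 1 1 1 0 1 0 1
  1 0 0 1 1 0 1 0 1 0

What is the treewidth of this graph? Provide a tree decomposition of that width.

The largest bag has 4 vertices, giving width 3; this decomposition certifies tw(G) ≤ 3. On the other hand G contains the 4-clique {0, 4, 6, 9}. A clique must lie in a single bag of any decomposition, so no decomposition can have width below 3. Therefore the treewidth is 3.

Treewidth 3.
One optimal decomposition is:
Bags: B1 = {0, 4, 6, 9}  B2 = {3, 4, 6, 9}  B3 = {3, 4, 8, 9}  B4 = {3, 4, 7, 8}  B5 = {3, 5, 7, 8}  B6 = {2, 3, 4, 8}  B7 = {1, 3, 4, 7}
Tree: B1–B2, B2–B3, B3–B4, B4–B5, B3–B6, B4–B7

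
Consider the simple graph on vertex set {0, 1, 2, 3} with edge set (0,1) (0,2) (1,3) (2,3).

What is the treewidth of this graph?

2

A width-2 tree decomposition is:
Bags: B1 = {1, 2, 3}  B2 = {0, 1, 2}
Tree: B1–B2
Every bag has size at most 3, so the width is 3 − 1 = 2 and tw(G) ≤ 2. For the lower bound, G contains the cycle 2–3–1–0–2, so G is not a forest; only forests have treewidth ≤ 1, hence tw(G) ≥ 2. Therefore the treewidth is 2.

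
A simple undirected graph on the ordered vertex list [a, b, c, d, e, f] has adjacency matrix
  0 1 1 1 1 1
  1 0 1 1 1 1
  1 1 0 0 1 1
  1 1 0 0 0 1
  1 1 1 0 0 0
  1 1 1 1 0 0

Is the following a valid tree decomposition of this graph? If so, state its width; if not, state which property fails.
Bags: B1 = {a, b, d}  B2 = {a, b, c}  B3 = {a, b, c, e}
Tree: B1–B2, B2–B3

No — vertex f appears in no bag.

A tree decomposition must satisfy three properties: every vertex lies in some bag; for every edge, both endpoints lie together in some bag; and for every vertex, the bags containing it form a connected subtree. Here vertex f appears in no bag, so the decomposition is invalid.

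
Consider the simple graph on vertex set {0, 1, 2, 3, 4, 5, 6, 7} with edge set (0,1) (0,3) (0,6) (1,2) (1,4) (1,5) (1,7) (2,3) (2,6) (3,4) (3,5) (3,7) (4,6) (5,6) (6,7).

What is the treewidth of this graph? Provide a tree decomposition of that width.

Treewidth 3.
Bags: B1 = {1, 2, 3, 6}  B2 = {1, 3, 4, 6}  B3 = {1, 3, 5, 6}  B4 = {1, 3, 6, 7}  B5 = {0, 1, 3, 6}
Tree: B1–B2, B2–B3, B3–B4, B4–B5

Each bag holds 4 vertices, so the decomposition has width 3, which upper-bounds the treewidth. For the lower bound: the 4 vertex sets {1,2}, {4,6}, {3}, {5} are disjoint, each induces a connected subgraph, and every pair is joined by at least one edge of G. Contracting each set to a single vertex therefore yields K_{4} as a minor, and since treewidth is minor-monotone, tw(G) ≥ tw(K_{4}) = 3. The upper and lower bounds meet at 3, so that is the treewidth.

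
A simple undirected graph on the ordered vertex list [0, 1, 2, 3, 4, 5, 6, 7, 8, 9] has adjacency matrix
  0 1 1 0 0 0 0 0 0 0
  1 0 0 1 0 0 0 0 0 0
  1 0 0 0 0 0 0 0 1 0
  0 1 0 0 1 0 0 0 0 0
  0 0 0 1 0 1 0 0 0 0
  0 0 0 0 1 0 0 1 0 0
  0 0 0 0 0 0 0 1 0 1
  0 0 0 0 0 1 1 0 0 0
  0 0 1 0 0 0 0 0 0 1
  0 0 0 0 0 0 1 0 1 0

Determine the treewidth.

A width-2 tree decomposition is:
Bags: B1 = {0, 2, 8}  B2 = {0, 8, 9}  B3 = {0, 6, 9}  B4 = {0, 6, 7}  B5 = {0, 5, 7}  B6 = {0, 4, 5}  B7 = {0, 3, 4}  B8 = {0, 1, 3}
Tree: B1–B2, B2–B3, B3–B4, B4–B5, B5–B6, B6–B7, B7–B8
Every bag has size at most 3, so the width is 3 − 1 = 2 and tw(G) ≤ 2. For the lower bound, G contains the cycle 0–2–8–9–6–7–5–4–3–1–0, so G is not a forest; only forests have treewidth ≤ 1, hence tw(G) ≥ 2. Combining the bounds, tw(G) = 2.

2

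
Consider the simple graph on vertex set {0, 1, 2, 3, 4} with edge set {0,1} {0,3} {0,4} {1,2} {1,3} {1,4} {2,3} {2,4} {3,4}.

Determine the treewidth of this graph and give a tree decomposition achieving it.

Every bag has size at most 4, so the width is 4 − 1 = 3 and tw(G) ≤ 3. Conversely, {0, 1, 3, 4} is a clique of size 4, and the vertices of any clique must share a bag in every tree decomposition; so some bag has ≥ 4 vertices and tw(G) ≥ 3. Therefore the treewidth is 3.

Treewidth 3.
One optimal decomposition is:
Bags: B1 = {0, 1, 3, 4}  B2 = {1, 2, 3, 4}
Tree: B1–B2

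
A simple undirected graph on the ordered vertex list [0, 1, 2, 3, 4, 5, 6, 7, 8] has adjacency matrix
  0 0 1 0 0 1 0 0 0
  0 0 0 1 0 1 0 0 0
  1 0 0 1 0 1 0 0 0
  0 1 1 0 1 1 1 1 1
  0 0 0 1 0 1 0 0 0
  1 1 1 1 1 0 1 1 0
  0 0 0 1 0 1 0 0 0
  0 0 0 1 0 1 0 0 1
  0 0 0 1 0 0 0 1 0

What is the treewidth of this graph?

2

A width-2 tree decomposition is:
Bags: B1 = {1, 3, 5}  B2 = {2, 3, 5}  B3 = {3, 5, 6}  B4 = {3, 5, 7}  B5 = {0, 2, 5}  B6 = {3, 4, 5}  B7 = {3, 7, 8}
Tree: B1–B2, B2–B3, B2–B4, B2–B5, B3–B6, B4–B7
The largest bag has 3 vertices, giving width 2; this decomposition certifies tw(G) ≤ 2. For the lower bound, the 3 vertices {0, 2, 5} are pairwise adjacent, and any tree decomposition puts a clique entirely inside one bag — forcing width ≥ 2. The upper and lower bounds meet at 2, so that is the treewidth.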